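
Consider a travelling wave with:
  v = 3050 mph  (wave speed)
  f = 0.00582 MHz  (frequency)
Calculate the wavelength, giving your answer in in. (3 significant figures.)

Solving v = f·λ for λ: λ = v/f.
v = 3050 mph = 1363 m/s; f = 0.00582 MHz = 5820 Hz.
λ = 0.2343 m
0.2343 m × (1 in / 0.02540 m) = 9.223 in

9.22 in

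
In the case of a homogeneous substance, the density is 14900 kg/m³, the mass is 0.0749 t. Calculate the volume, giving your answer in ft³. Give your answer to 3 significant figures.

Rearranging ρ = m/V for V: V = m/ρ.
ρ = 14900 kg/m³; m = 0.0749 t = 74.90 kg.
V = 0.005027 m³
0.005027 m³ × (1 ft³ / 0.02832 m³) = 0.1775 ft³

0.178 ft³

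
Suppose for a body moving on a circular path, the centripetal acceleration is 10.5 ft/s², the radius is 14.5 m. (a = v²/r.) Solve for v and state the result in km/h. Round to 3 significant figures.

24.5 km/h

Rearranging a = v²/r for v: v = √(a·r).
a = 10.5 ft/s² = 3.200 m/s²; r = 14.5 m.
v = 6.812 m/s
6.812 m/s × (1 km/h / 0.2778 m/s) = 24.52 km/h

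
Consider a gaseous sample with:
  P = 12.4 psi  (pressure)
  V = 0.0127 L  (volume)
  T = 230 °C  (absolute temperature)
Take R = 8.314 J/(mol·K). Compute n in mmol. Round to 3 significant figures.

From the ideal-gas law: n = PV/(RT).
P = 12.4 psi = 85495 Pa; V = 0.0127 L = 1.270×10^-5 m³; T = 230 °C = 503.1 K; R = 8.314 J/(mol·K).
n = 2.596×10^-4 mol
2.596×10^-4 mol × (1 mmol / 0.001000 mol) = 0.2596 mmol

0.260 mmol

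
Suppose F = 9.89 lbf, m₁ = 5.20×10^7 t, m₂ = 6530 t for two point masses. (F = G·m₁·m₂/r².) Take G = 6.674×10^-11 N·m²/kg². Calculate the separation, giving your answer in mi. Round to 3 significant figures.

0.446 mi

From Newton's law of gravitation: r = √(G·m₁m₂/F).
F = 9.89 lbf = 43.99 N; m₁ = 5.20×10^7 t = 5.200×10^10 kg; m₂ = 6530 t = 6.530×10^6 kg; G = 6.674×10^-11 N·m²/kg².
r = 717.7 m
717.7 m × (1 mi / 1609 m) = 0.4460 mi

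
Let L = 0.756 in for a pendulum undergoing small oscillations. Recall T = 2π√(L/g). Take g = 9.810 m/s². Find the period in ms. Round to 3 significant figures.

Directly: T = 2π√(L/g).
L = 0.756 in = 0.01920 m; g = 9.810 m/s².
T = 0.2780 s
0.2780 s × (1 ms / 0.001000 s) = 278.0 ms

278 ms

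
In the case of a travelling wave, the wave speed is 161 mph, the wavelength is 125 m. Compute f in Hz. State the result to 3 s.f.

0.576 Hz

Solving v = f·λ for f: f = v/λ.
v = 161 mph = 71.97 m/s; λ = 125 m.
f = 0.5758 Hz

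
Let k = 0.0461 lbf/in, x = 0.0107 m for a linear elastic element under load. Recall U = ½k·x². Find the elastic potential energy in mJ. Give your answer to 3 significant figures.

Directly: U = ½kx².
k = 0.0461 lbf/in = 8.073 N/m; x = 0.0107 m.
U = 4.622×10^-4 J  (the unit combination reduces to kg·m²/s² = J)
4.622×10^-4 J × (1 mJ / 0.001000 J) = 0.4622 mJ

0.462 mJ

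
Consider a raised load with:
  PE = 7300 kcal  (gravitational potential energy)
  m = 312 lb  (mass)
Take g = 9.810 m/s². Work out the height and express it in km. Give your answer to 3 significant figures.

22.0 km

Rearranging PE = m·g·h for h: h = PE/(m·g).
PE = 7300 kcal = 3.054×10^7 J; m = 312 lb = 141.5 kg; g = 9.810 m/s².
h = 22000 m
22000 m × (1 km / 1000 m) = 22.00 km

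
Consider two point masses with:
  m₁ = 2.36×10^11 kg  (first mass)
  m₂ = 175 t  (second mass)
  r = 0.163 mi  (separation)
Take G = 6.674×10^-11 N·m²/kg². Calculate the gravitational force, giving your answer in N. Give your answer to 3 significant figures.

40.1 N

From Newton's law of gravitation: F = Gm₁m₂/r².
m₁ = 2.36×10^11 kg; m₂ = 175 t = 1.750×10^5 kg; r = 0.163 mi = 262.3 m; G = 6.674×10^-11 N·m²/kg².
F = 40.06 N  (the unit combination reduces to kg·m/s² = N)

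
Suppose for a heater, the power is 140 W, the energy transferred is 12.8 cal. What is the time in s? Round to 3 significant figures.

Solving P = W/t for t: t = W/P.
P = 140 W; W = 12.8 cal = 53.56 J.
t = 0.3825 s

0.383 s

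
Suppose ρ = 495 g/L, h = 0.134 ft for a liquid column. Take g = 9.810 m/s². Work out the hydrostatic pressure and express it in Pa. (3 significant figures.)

198 Pa

Directly: P = ρgh.
ρ = 495 g/L = 495.0 kg/m³; h = 0.134 ft = 0.04084 m; g = 9.810 m/s².
P = 198.3 Pa  (the unit combination reduces to kg/(m·s²) = Pa)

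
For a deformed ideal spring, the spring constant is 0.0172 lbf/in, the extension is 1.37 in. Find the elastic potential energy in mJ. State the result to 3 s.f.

Directly: U = ½kx².
k = 0.0172 lbf/in = 3.012 N/m; x = 1.37 in = 0.03480 m.
U = 0.001824 J  (the unit combination reduces to kg·m²/s² = J)
0.001824 J × (1 mJ / 0.001000 J) = 1.824 mJ

1.82 mJ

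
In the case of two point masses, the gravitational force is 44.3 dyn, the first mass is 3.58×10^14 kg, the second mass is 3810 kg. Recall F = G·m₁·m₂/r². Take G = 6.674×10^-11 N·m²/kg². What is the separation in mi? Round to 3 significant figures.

From Newton's law of gravitation: r = √(G·m₁m₂/F).
F = 44.3 dyn = 4.430×10^-4 N; m₁ = 3.58×10^14 kg; m₂ = 3810 kg; G = 6.674×10^-11 N·m²/kg².
r = 4.533×10^5 m
4.533×10^5 m × (1 mi / 1609 m) = 281.7 mi

282 mi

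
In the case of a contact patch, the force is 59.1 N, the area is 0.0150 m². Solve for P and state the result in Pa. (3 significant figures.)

3940 Pa

Directly: P = F/A.
F = 59.1 N; A = 0.0150 m².
P = 3940 Pa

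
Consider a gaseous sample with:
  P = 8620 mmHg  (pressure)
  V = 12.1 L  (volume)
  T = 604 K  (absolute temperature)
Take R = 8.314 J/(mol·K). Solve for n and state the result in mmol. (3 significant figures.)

2770 mmol

Rearranging: n = PV/(RT).
P = 8620 mmHg = 1.149×10^6 Pa; V = 12.1 L = 0.01210 m³; T = 604 K; R = 8.314 J/(mol·K).
n = 2.769 mol
2.769 mol × (1 mmol / 0.001000 mol) = 2769 mmol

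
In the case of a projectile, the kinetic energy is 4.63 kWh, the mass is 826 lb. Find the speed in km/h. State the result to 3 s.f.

Rearranging KE = ½mv² for v: v = √(2·KE/m).
KE = 4.63 kWh = 1.667×10^7 J; m = 826 lb = 374.7 kg.
v = 298.3 m/s
298.3 m/s × (1 km/h / 0.2778 m/s) = 1074 km/h

1070 km/h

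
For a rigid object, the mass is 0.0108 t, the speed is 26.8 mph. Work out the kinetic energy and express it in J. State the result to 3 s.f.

KE is given directly by: KE = ½mv².
m = 0.0108 t = 10.80 kg; v = 26.8 mph = 11.98 m/s.
KE = 775.1 J

775 J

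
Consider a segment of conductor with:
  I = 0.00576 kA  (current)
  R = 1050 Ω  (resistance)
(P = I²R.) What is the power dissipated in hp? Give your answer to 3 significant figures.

Directly: P = I²R.
I = 0.00576 kA = 5.760 A; R = 1050 Ω.
P = 34836 W
34836 W × (1 hp / 745.7 W) = 46.72 hp

46.7 hp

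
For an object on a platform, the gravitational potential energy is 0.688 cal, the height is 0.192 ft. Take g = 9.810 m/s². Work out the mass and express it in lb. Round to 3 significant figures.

11.1 lb

Solving PE = m·g·h for m: m = PE/(g·h).
PE = 0.688 cal = 2.879 J; h = 0.192 ft = 0.05852 m; g = 9.810 m/s².
m = 5.014 kg
5.014 kg × (1 lb / 0.4536 kg) = 11.05 lb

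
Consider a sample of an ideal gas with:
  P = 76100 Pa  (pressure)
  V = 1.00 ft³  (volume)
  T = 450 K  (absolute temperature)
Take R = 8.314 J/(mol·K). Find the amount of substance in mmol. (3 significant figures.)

576 mmol

Rearranging PV = nRT for n: n = PV/(RT).
P = 76100 Pa; V = 1.00 ft³ = 0.02832 m³; T = 450 K; R = 8.314 J/(mol·K).
n = 0.5760 mol
0.5760 mol × (1 mmol / 0.001000 mol) = 576.0 mmol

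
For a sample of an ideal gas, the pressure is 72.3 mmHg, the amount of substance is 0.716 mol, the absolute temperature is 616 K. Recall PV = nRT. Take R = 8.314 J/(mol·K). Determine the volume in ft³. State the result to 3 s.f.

From the ideal-gas law: V = nRT/P.
P = 72.3 mmHg = 9639 Pa; n = 0.716 mol; T = 616 K; R = 8.314 J/(mol·K).
V = 0.3804 m³
0.3804 m³ × (1 ft³ / 0.02832 m³) = 13.43 ft³

13.4 ft³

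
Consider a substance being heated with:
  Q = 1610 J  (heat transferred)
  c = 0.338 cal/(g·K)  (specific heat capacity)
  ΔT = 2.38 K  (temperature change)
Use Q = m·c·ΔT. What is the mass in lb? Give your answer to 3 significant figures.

1.05 lb

Rearranging: m = Q/(c·ΔT).
Q = 1610 J; c = 0.338 cal/(g·K) = 1414 J/(kg·K); ΔT = 2.38 K.
m = 0.4783 kg
0.4783 kg × (1 lb / 0.4536 kg) = 1.055 lb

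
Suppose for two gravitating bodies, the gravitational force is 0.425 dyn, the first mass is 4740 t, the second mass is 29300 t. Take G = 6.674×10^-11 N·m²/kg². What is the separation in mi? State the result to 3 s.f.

From Newton's law of gravitation: r = √(G·m₁m₂/F).
F = 0.425 dyn = 4.250×10^-6 N; m₁ = 4740 t = 4.740×10^6 kg; m₂ = 29300 t = 2.930×10^7 kg; G = 6.674×10^-11 N·m²/kg².
r = 46701 m
46701 m × (1 mi / 1609 m) = 29.02 mi

29.0 mi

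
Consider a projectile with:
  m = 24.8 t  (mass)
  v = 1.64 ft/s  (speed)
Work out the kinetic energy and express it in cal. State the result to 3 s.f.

KE is given directly by: KE = ½mv².
m = 24.8 t = 24800 kg; v = 1.64 ft/s = 0.4999 m/s.
KE = 3098 J
3098 J × (1 cal / 4.184 J) = 740.5 cal

741 cal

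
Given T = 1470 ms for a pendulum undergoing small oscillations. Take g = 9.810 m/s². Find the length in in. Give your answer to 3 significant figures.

Solving T = 2π√(L/g) for L: L = g·(T/2π)².
T = 1470 ms = 1.470 s; g = 9.810 m/s².
L = 0.5370 m
0.5370 m × (1 in / 0.02540 m) = 21.14 in

21.1 in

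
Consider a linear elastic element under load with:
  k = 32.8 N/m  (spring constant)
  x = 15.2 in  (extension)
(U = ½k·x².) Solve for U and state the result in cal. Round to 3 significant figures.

U is given directly by: U = ½kx².
k = 32.8 N/m; x = 15.2 in = 0.3861 m.
U = 2.445 J
2.445 J × (1 cal / 4.184 J) = 0.5843 cal

0.584 cal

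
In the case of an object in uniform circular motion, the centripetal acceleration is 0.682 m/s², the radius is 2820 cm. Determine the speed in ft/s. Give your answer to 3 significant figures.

14.4 ft/s

Rearranging a = v²/r for v: v = √(a·r).
a = 0.682 m/s²; r = 2820 cm = 28.20 m.
v = 4.385 m/s
4.385 m/s × (1 ft/s / 0.3048 m/s) = 14.39 ft/s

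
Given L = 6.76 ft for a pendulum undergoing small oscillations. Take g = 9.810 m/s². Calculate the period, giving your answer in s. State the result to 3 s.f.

2.88 s

Directly: T = 2π√(L/g).
L = 6.76 ft = 2.060 m; g = 9.810 m/s².
T = 2.880 s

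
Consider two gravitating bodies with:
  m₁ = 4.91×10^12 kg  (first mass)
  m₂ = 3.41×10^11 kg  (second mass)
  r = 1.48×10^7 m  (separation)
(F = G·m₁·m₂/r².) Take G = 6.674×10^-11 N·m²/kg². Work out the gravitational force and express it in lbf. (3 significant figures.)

From Newton's law of gravitation: F = Gm₁m₂/r².
m₁ = 4.91×10^12 kg; m₂ = 3.41×10^11 kg; r = 1.48×10^7 m; G = 6.674×10^-11 N·m²/kg².
F = 0.5102 N
0.5102 N × (1 lbf / 4.448 N) = 0.1147 lbf

0.115 lbf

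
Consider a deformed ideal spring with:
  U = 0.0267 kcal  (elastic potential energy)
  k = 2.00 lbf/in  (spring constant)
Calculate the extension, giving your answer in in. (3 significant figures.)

31.4 in

Solving U = ½k·x² for x: x = √(2U/k).
U = 0.0267 kcal = 111.7 J; k = 2.00 lbf/in = 350.3 N/m.
x = 0.7987 m
0.7987 m × (1 in / 0.02540 m) = 31.44 in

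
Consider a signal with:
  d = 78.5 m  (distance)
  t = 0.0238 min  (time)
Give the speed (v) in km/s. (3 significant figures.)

v is given directly by: v = d/t.
d = 78.5 m; t = 0.0238 min = 1.428 s.
v = 54.97 m/s
54.97 m/s × (1 km/s / 1000 m/s) = 0.05497 km/s

0.0550 km/s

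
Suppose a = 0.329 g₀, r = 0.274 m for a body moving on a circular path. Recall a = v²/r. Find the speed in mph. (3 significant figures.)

Rearranging a = v²/r for v: v = √(a·r).
a = 0.329 g₀ = 3.226 m/s²; r = 0.274 m.
v = 0.9402 m/s
0.9402 m/s × (1 mph / 0.4470 m/s) = 2.103 mph

2.10 mph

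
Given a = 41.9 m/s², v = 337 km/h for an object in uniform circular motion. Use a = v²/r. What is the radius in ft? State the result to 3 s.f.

Solving a = v²/r for r: r = v²/a.
a = 41.9 m/s²; v = 337 km/h = 93.61 m/s.
r = 209.1 m
209.1 m × (1 ft / 0.3048 m) = 686.2 ft

686 ft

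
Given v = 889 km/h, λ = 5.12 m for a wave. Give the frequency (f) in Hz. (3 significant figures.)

Rearranging v = f·λ for f: f = v/λ.
v = 889 km/h = 246.9 m/s; λ = 5.12 m.
f = 48.23 Hz

48.2 Hz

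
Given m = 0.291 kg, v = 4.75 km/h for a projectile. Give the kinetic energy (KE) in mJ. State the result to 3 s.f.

Directly: KE = ½mv².
m = 0.291 kg; v = 4.75 km/h = 1.319 m/s.
KE = 0.2533 J  (the unit combination reduces to kg·m²/s² = J)
0.2533 J × (1 mJ / 0.001000 J) = 253.3 mJ

253 mJ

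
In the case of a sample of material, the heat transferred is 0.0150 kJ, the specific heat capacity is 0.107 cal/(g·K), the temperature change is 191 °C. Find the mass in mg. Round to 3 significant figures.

175 mg

Rearranging Q = m·c·ΔT for m: m = Q/(c·ΔT).
Q = 0.0150 kJ = 15.00 J; c = 0.107 cal/(g·K) = 447.7 J/(kg·K); ΔT = 191 °C = 191.0 K.
m = 1.754×10^-4 kg
1.754×10^-4 kg × (1 mg / 1.000×10^-6 kg) = 175.4 mg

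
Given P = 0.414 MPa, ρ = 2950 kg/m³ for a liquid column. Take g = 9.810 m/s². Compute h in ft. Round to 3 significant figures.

46.9 ft

Solving P = ρ·g·h for h: h = P/(ρ·g).
P = 0.414 MPa = 4.140×10^5 Pa; ρ = 2950 kg/m³; g = 9.810 m/s².
h = 14.31 m
14.31 m × (1 ft / 0.3048 m) = 46.93 ft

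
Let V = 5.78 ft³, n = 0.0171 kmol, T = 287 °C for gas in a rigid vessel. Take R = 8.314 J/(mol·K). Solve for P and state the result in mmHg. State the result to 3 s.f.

From the ideal-gas law: P = nRT/V.
V = 5.78 ft³ = 0.1637 m³; n = 0.0171 kmol = 17.10 mol; T = 287 °C = 560.1 K; R = 8.314 J/(mol·K).
P = 4.866×10^5 Pa
4.866×10^5 Pa × (1 mmHg / 133.3 Pa) = 3650 mmHg

3650 mmHg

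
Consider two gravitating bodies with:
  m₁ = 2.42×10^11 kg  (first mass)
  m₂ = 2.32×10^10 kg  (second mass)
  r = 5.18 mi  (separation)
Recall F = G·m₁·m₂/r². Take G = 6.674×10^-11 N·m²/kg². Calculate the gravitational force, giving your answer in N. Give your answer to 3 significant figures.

5390 N

From Newton's law of gravitation: F = Gm₁m₂/r².
m₁ = 2.42×10^11 kg; m₂ = 2.32×10^10 kg; r = 5.18 mi = 8336 m; G = 6.674×10^-11 N·m²/kg².
F = 5392 N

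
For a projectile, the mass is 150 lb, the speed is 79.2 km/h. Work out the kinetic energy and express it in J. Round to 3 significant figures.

Directly: KE = ½mv².
m = 150 lb = 68.04 kg; v = 79.2 km/h = 22.00 m/s.
KE = 16465 J

16500 J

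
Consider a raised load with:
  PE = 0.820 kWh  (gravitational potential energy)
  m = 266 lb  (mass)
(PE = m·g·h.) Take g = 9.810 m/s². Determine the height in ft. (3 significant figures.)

8180 ft

Rearranging PE = m·g·h for h: h = PE/(m·g).
PE = 0.820 kWh = 2.952×10^6 J; m = 266 lb = 120.7 kg; g = 9.810 m/s².
h = 2494 m
2494 m × (1 ft / 0.3048 m) = 8182 ft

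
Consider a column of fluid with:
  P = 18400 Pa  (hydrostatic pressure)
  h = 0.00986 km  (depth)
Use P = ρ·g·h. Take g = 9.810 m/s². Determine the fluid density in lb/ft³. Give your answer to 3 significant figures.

Rearranging: ρ = P/(g·h).
P = 18400 Pa; h = 0.00986 km = 9.860 m; g = 9.810 m/s².
ρ = 190.2 kg/m³
190.2 kg/m³ × (1 lb/ft³ / 16.02 kg/m³) = 11.88 lb/ft³

11.9 lb/ft³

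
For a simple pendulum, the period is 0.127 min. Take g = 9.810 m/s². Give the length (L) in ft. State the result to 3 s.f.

Rearranging T = 2π√(L/g) for L: L = g·(T/2π)².
T = 0.127 min = 7.620 s; g = 9.810 m/s².
L = 14.43 m
14.43 m × (1 ft / 0.3048 m) = 47.34 ft

47.3 ft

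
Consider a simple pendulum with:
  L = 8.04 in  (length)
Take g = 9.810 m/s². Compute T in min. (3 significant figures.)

0.0151 min

Directly: T = 2π√(L/g).
L = 8.04 in = 0.2042 m; g = 9.810 m/s².
T = 0.9065 s
0.9065 s × (1 min / 60.00 s) = 0.01511 min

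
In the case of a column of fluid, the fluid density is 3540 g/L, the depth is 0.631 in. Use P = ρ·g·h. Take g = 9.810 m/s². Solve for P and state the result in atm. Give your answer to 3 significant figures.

P is given directly by: P = ρgh.
ρ = 3540 g/L = 3540 kg/m³; h = 0.631 in = 0.01603 m; g = 9.810 m/s².
P = 556.6 Pa
556.6 Pa × (1 atm / 1.013×10^5 Pa) = 0.005493 atm

0.00549 atm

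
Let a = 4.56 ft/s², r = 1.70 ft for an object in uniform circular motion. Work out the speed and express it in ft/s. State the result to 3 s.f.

2.78 ft/s

Rearranging: v = √(a·r).
a = 4.56 ft/s² = 1.390 m/s²; r = 1.70 ft = 0.5182 m.
v = 0.8486 m/s
0.8486 m/s × (1 ft/s / 0.3048 m/s) = 2.784 ft/s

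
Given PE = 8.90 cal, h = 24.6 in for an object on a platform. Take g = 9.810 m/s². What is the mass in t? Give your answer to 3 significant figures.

0.00607 t

Solving PE = m·g·h for m: m = PE/(g·h).
PE = 8.90 cal = 37.24 J; h = 24.6 in = 0.6248 m; g = 9.810 m/s².
m = 6.075 kg
6.075 kg × (1 t / 1000 kg) = 0.006075 t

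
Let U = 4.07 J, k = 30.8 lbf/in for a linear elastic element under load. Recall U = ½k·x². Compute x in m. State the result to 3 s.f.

Rearranging: x = √(2U/k).
U = 4.07 J; k = 30.8 lbf/in = 5394 N/m.
x = 0.03885 m

0.0388 m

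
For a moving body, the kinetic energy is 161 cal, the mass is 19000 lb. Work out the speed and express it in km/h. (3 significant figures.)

1.42 km/h

Rearranging: v = √(2·KE/m).
KE = 161 cal = 673.6 J; m = 19000 lb = 8618 kg.
v = 0.3954 m/s
0.3954 m/s × (1 km/h / 0.2778 m/s) = 1.423 km/h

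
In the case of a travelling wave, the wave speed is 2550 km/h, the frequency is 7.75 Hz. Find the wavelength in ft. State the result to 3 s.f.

Solving v = f·λ for λ: λ = v/f.
v = 2550 km/h = 708.3 m/s; f = 7.75 Hz.
λ = 91.40 m
91.40 m × (1 ft / 0.3048 m) = 299.9 ft

300 ft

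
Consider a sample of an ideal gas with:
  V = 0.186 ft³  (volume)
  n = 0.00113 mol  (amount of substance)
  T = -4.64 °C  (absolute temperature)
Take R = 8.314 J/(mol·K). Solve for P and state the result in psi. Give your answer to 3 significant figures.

0.0695 psi

Directly: P = nRT/V.
V = 0.186 ft³ = 0.005267 m³; n = 0.00113 mol; T = -4.64 °C = 268.5 K; R = 8.314 J/(mol·K).
P = 479.0 Pa
479.0 Pa × (1 psi / 6895 Pa) = 0.06947 psi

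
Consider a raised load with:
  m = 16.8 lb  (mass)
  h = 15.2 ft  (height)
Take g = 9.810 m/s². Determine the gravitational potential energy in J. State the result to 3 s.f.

Directly: PE = mgh.
m = 16.8 lb = 7.620 kg; h = 15.2 ft = 4.633 m; g = 9.810 m/s².
PE = 346.3 J  (the unit combination reduces to kg·m²/s² = J)

346 J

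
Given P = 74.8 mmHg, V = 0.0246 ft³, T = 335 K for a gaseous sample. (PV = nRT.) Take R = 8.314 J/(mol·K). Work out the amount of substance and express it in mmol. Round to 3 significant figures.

Rearranging PV = nRT for n: n = PV/(RT).
P = 74.8 mmHg = 9972 Pa; V = 0.0246 ft³ = 6.966×10^-4 m³; T = 335 K; R = 8.314 J/(mol·K).
n = 0.002494 mol
0.002494 mol × (1 mmol / 0.001000 mol) = 2.494 mmol

2.49 mmol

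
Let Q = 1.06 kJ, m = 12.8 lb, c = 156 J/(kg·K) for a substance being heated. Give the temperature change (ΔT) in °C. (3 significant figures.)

Rearranging: ΔT = Q/(m·c).
Q = 1.06 kJ = 1060 J; m = 12.8 lb = 5.806 kg; c = 156 J/(kg·K).
ΔT = 1.170 K
Since 1 °C = 1 K, 1.170 °C.

1.17 °C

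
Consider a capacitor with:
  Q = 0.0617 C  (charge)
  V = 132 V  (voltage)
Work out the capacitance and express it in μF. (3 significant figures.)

467 μF

Directly: C = Q/V.
Q = 0.0617 C; V = 132 V.
C = 4.674×10^-4 F
4.674×10^-4 F × (1 μF / 1.000×10^-6 F) = 467.4 μF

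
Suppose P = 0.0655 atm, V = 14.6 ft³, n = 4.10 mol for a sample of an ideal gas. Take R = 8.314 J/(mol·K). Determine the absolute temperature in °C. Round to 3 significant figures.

From the ideal-gas law: T = PV/(nR).
P = 0.0655 atm = 6637 Pa; V = 14.6 ft³ = 0.4134 m³; n = 4.10 mol; R = 8.314 J/(mol·K).
T = 80.49 K
80.49 K − 273.15 = -192.7 °C

-193 °C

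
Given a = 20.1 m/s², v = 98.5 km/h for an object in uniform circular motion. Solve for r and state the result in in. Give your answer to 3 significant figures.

Rearranging a = v²/r for r: r = v²/a.
a = 20.1 m/s²; v = 98.5 km/h = 27.36 m/s.
r = 37.25 m
37.25 m × (1 in / 0.02540 m) = 1466 in

1470 in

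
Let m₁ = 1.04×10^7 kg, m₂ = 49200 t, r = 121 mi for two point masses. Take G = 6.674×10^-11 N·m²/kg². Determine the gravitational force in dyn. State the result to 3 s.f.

0.0901 dyn

From Newton's law of gravitation: F = Gm₁m₂/r².
m₁ = 1.04×10^7 kg; m₂ = 49200 t = 4.920×10^7 kg; r = 121 mi = 1.947×10^5 m; G = 6.674×10^-11 N·m²/kg².
F = 9.006×10^-7 N  (the unit combination reduces to kg·m/s² = N)
9.006×10^-7 N × (1 dyn / 1.000×10^-5 N) = 0.09006 dyn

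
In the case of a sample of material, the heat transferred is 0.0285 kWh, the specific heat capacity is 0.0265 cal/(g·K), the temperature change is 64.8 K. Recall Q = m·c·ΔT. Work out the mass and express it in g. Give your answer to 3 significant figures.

Rearranging: m = Q/(c·ΔT).
Q = 0.0285 kWh = 1.026×10^5 J; c = 0.0265 cal/(g·K) = 110.9 J/(kg·K); ΔT = 64.8 K.
m = 14.28 kg
14.28 kg × (1 g / 0.001000 kg) = 14280 g

14300 g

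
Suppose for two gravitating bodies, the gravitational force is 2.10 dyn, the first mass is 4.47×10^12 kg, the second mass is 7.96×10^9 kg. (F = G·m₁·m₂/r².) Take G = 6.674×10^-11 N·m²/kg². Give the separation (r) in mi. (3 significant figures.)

2.09×10^5 mi

From Newton's law of gravitation: r = √(G·m₁m₂/F).
F = 2.10 dyn = 2.100×10^-5 N; m₁ = 4.47×10^12 kg; m₂ = 7.96×10^9 kg; G = 6.674×10^-11 N·m²/kg².
r = 3.363×10^8 m
3.363×10^8 m × (1 mi / 1609 m) = 2.090×10^5 mi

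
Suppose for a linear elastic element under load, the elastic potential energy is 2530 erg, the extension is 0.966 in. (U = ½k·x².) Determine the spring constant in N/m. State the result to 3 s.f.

0.840 N/m

Solving U = ½k·x² for k: k = 2U/x².
U = 2530 erg = 2.530×10^-4 J; x = 0.966 in = 0.02454 m.
k = 0.8405 N/m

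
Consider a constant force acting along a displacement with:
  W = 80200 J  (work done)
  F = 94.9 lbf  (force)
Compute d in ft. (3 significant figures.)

623 ft

Rearranging W = F·d for d: d = W/F.
W = 80200 J; F = 94.9 lbf = 422.1 N.
d = 190.0 m
190.0 m × (1 ft / 0.3048 m) = 623.3 ft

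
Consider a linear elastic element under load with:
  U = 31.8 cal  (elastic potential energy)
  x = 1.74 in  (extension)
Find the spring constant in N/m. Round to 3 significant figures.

1.36×10^5 N/m

Rearranging U = ½k·x² for k: k = 2U/x².
U = 31.8 cal = 133.1 J; x = 1.74 in = 0.04420 m.
k = 1.362×10^5 N/m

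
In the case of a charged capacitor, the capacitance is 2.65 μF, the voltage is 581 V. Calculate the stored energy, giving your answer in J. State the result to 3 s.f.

E is given directly by: E = ½CV².
C = 2.65 μF = 2.650×10^-6 F; V = 581 V.
E = 0.4473 J

0.447 J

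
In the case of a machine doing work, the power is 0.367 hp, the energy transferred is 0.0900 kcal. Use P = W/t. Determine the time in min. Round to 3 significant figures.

0.0229 min

Rearranging P = W/t for t: t = W/P.
P = 0.367 hp = 273.7 W; W = 0.0900 kcal = 376.6 J.
t = 1.376 s
1.376 s × (1 min / 60.00 s) = 0.02293 min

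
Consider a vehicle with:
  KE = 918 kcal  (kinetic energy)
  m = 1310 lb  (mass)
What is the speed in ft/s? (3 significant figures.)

Rearranging KE = ½mv² for v: v = √(2·KE/m).
KE = 918 kcal = 3.841×10^6 J; m = 1310 lb = 594.2 kg.
v = 113.7 m/s
113.7 m/s × (1 ft/s / 0.3048 m/s) = 373.0 ft/s

373 ft/s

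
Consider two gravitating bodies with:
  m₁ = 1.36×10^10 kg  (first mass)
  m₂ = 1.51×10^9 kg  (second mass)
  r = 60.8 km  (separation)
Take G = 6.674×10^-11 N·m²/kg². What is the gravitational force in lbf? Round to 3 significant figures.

From Newton's law of gravitation: F = Gm₁m₂/r².
m₁ = 1.36×10^10 kg; m₂ = 1.51×10^9 kg; r = 60.8 km = 60800 m; G = 6.674×10^-11 N·m²/kg².
F = 0.3708 N  (the unit combination reduces to kg·m/s² = N)
0.3708 N × (1 lbf / 4.448 N) = 0.08335 lbf

0.0834 lbf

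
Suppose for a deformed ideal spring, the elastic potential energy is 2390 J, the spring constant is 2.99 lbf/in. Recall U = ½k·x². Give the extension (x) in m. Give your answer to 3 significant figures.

3.02 m

Rearranging U = ½k·x² for x: x = √(2U/k).
U = 2390 J; k = 2.99 lbf/in = 523.6 N/m.
x = 3.021 m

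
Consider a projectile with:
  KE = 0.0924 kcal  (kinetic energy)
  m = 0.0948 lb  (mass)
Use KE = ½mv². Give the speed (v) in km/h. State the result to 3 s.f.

483 km/h

Rearranging: v = √(2·KE/m).
KE = 0.0924 kcal = 386.6 J; m = 0.0948 lb = 0.04300 kg.
v = 134.1 m/s
134.1 m/s × (1 km/h / 0.2778 m/s) = 482.7 km/h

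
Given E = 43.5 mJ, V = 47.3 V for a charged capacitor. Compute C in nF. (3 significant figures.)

Rearranging: C = 2E/V².
E = 43.5 mJ = 0.04350 J; V = 47.3 V.
C = 3.889×10^-5 F
3.889×10^-5 F × (1 nF / 1.000×10^-9 F) = 38886 nF

38900 nF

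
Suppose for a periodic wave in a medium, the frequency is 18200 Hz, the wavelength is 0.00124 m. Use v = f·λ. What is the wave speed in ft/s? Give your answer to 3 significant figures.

74.0 ft/s

Directly: v = fλ.
f = 18200 Hz; λ = 0.00124 m.
v = 22.57 m/s
22.57 m/s × (1 ft/s / 0.3048 m/s) = 74.04 ft/s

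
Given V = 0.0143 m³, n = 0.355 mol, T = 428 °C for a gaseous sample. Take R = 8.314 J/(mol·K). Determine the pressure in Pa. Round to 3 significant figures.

P is given directly by: P = nRT/V.
V = 0.0143 m³; n = 0.355 mol; T = 428 °C = 701.1 K; R = 8.314 J/(mol·K).
P = 1.447×10^5 Pa  (the unit combination reduces to kg/(m·s²) = Pa)

1.45×10^5 Pa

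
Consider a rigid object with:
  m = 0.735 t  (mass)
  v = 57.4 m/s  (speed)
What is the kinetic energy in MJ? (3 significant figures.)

KE is given directly by: KE = ½mv².
m = 0.735 t = 735.0 kg; v = 57.4 m/s.
KE = 1.211×10^6 J  (the unit combination reduces to kg·m²/s² = J)
1.211×10^6 J × (1 MJ / 1.000×10^6 J) = 1.211 MJ

1.21 MJ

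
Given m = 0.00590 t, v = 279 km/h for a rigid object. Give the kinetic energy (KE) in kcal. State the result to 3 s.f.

4.23 kcal

KE is given directly by: KE = ½mv².
m = 0.00590 t = 5.900 kg; v = 279 km/h = 77.50 m/s.
KE = 17718 J  (the unit combination reduces to kg·m²/s² = J)
17718 J × (1 kcal / 4184 J) = 4.235 kcal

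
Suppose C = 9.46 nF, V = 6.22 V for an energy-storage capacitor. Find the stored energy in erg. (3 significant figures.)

1.83 erg

E is given directly by: E = ½CV².
C = 9.46 nF = 9.460×10^-9 F; V = 6.22 V.
E = 1.830×10^-7 J
1.830×10^-7 J × (1 erg / 1.000×10^-7 J) = 1.830 erg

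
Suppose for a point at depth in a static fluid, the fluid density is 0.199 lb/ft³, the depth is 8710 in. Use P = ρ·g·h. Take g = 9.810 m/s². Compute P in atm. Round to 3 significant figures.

0.0683 atm

P is given directly by: P = ρgh.
ρ = 0.199 lb/ft³ = 3.188 kg/m³; h = 8710 in = 221.2 m; g = 9.810 m/s².
P = 6918 Pa
6918 Pa × (1 atm / 1.013×10^5 Pa) = 0.06828 atm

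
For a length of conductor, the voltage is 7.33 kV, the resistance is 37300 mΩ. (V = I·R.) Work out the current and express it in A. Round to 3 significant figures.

197 A

From Ohm's law: I = V/R.
V = 7.33 kV = 7330 V; R = 37300 mΩ = 37.30 Ω.
I = 196.5 A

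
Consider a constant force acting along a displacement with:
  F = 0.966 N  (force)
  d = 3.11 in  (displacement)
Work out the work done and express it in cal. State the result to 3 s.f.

0.0182 cal

W is given directly by: W = F·d.
F = 0.966 N; d = 3.11 in = 0.07899 m.
W = 0.07631 J
0.07631 J × (1 cal / 4.184 J) = 0.01824 cal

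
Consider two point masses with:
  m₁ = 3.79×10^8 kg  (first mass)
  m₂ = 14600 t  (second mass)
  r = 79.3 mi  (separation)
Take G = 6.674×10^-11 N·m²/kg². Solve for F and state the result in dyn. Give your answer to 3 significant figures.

2.27 dyn

Directly: F = Gm₁m₂/r².
m₁ = 3.79×10^8 kg; m₂ = 14600 t = 1.460×10^7 kg; r = 79.3 mi = 1.276×10^5 m; G = 6.674×10^-11 N·m²/kg².
F = 2.267×10^-5 N
2.267×10^-5 N × (1 dyn / 1.000×10^-5 N) = 2.267 dyn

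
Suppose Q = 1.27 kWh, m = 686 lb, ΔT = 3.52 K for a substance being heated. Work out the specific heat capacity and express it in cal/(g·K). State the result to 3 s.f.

Rearranging Q = m·c·ΔT for c: c = Q/(m·ΔT).
Q = 1.27 kWh = 4.572×10^6 J; m = 686 lb = 311.2 kg; ΔT = 3.52 K.
c = 4174 J/(kg·K)
4174 J/(kg·K) × (1 cal/(g·K) / 4184 J/(kg·K)) = 0.9977 cal/(g·K)

0.998 cal/(g·K)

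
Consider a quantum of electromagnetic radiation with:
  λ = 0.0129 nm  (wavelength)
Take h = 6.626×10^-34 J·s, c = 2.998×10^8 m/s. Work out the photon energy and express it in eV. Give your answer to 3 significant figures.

96100 eV

Directly: E = hc/λ.
λ = 0.0129 nm = 1.290×10^-11 m; h = 6.626×10^-34 J·s; c = 2.998×10^8 m/s.
E = 1.540×10^-14 J  (the unit combination reduces to kg·m²/s² = J)
1.540×10^-14 J × (1 eV / 1.602×10^-19 J) = 96113 eV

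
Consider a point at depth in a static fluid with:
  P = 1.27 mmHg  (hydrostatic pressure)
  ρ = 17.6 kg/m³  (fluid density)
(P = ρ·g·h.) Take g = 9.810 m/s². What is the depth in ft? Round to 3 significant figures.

Solving P = ρ·g·h for h: h = P/(ρ·g).
P = 1.27 mmHg = 169.3 Pa; ρ = 17.6 kg/m³; g = 9.810 m/s².
h = 0.9807 m
0.9807 m × (1 ft / 0.3048 m) = 3.217 ft

3.22 ft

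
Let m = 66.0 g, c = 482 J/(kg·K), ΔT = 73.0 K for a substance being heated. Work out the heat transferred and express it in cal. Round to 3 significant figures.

555 cal

Directly: Q = mcΔT.
m = 66.0 g = 0.06600 kg; c = 482 J/(kg·K); ΔT = 73.0 K.
Q = 2322 J
2322 J × (1 cal / 4.184 J) = 555.0 cal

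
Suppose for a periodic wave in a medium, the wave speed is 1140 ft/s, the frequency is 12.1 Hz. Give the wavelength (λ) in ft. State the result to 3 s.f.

94.2 ft

Solving v = f·λ for λ: λ = v/f.
v = 1140 ft/s = 347.5 m/s; f = 12.1 Hz.
λ = 28.72 m
28.72 m × (1 ft / 0.3048 m) = 94.21 ft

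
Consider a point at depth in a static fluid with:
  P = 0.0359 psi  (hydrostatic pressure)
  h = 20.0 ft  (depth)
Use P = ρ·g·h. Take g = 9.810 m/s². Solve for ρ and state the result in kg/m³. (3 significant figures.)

Rearranging P = ρ·g·h for ρ: ρ = P/(g·h).
P = 0.0359 psi = 247.5 Pa; h = 20.0 ft = 6.096 m; g = 9.810 m/s².
ρ = 4.139 kg/m³

4.14 kg/m³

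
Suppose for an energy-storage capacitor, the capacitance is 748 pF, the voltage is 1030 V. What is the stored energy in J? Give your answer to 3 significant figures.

E is given directly by: E = ½CV².
C = 748 pF = 7.480×10^-10 F; V = 1030 V.
E = 3.968×10^-4 J

3.97×10^-4 J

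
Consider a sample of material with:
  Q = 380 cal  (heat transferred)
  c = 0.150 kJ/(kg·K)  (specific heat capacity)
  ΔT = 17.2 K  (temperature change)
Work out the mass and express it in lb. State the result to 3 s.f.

1.36 lb

Rearranging: m = Q/(c·ΔT).
Q = 380 cal = 1590 J; c = 0.150 kJ/(kg·K) = 150.0 J/(kg·K); ΔT = 17.2 K.
m = 0.6162 kg
0.6162 kg × (1 lb / 0.4536 kg) = 1.359 lb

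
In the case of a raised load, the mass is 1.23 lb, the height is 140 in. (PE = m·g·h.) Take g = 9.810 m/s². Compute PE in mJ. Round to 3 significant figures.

19500 mJ

Directly: PE = mgh.
m = 1.23 lb = 0.5579 kg; h = 140 in = 3.556 m; g = 9.810 m/s².
PE = 19.46 J  (the unit combination reduces to kg·m²/s² = J)
19.46 J × (1 mJ / 0.001000 J) = 19463 mJ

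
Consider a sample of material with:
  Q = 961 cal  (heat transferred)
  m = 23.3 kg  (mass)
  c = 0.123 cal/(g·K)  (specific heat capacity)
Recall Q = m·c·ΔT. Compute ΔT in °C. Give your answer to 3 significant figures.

Solving Q = m·c·ΔT for ΔT: ΔT = Q/(m·c).
Q = 961 cal = 4021 J; m = 23.3 kg; c = 0.123 cal/(g·K) = 514.6 J/(kg·K).
ΔT = 0.3353 K
Since 1 °C = 1 K, 0.3353 °C.

0.335 °C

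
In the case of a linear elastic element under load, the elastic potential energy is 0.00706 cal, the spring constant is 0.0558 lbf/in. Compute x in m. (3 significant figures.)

0.0778 m

Rearranging: x = √(2U/k).
U = 0.00706 cal = 0.02954 J; k = 0.0558 lbf/in = 9.772 N/m.
x = 0.07775 m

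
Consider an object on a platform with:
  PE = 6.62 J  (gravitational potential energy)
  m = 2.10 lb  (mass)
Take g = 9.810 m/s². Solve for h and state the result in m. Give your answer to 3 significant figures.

0.708 m

Rearranging PE = m·g·h for h: h = PE/(m·g).
PE = 6.62 J; m = 2.10 lb = 0.9525 kg; g = 9.810 m/s².
h = 0.7084 m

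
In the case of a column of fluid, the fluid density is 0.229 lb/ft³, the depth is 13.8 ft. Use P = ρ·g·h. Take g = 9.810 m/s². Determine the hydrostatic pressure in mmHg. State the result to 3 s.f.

1.14 mmHg

P is given directly by: P = ρgh.
ρ = 0.229 lb/ft³ = 3.668 kg/m³; h = 13.8 ft = 4.206 m; g = 9.810 m/s².
P = 151.4 Pa
151.4 Pa × (1 mmHg / 133.3 Pa) = 1.135 mmHg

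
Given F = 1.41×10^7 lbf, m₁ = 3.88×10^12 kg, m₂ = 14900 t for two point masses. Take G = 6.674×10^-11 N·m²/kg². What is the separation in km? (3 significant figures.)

0.00784 km

Rearranging F = G·m₁·m₂/r² for r: r = √(G·m₁m₂/F).
F = 1.41×10^7 lbf = 6.272×10^7 N; m₁ = 3.88×10^12 kg; m₂ = 14900 t = 1.490×10^7 kg; G = 6.674×10^-11 N·m²/kg².
r = 7.843 m
7.843 m × (1 km / 1000 m) = 0.007843 km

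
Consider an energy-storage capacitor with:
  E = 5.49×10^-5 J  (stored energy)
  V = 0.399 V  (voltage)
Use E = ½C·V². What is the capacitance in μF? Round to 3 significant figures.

Solving E = ½C·V² for C: C = 2E/V².
E = 5.49×10^-5 J; V = 0.399 V.
C = 6.897×10^-4 F
6.897×10^-4 F × (1 μF / 1.000×10^-6 F) = 689.7 μF

690 μF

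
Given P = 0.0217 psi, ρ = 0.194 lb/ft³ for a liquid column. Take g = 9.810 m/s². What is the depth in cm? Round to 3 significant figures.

Rearranging P = ρ·g·h for h: h = P/(ρ·g).
P = 0.0217 psi = 149.6 Pa; ρ = 0.194 lb/ft³ = 3.108 kg/m³; g = 9.810 m/s².
h = 4.908 m
4.908 m × (1 cm / 0.01000 m) = 490.8 cm

491 cm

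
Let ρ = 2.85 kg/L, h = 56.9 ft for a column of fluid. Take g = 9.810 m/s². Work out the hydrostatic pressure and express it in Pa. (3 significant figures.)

4.85×10^5 Pa

Directly: P = ρgh.
ρ = 2.85 kg/L = 2850 kg/m³; h = 56.9 ft = 17.34 m; g = 9.810 m/s².
P = 4.849×10^5 Pa  (the unit combination reduces to kg/(m·s²) = Pa)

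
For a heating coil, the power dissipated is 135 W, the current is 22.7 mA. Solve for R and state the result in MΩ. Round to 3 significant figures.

0.262 MΩ

Solving P = I²R for R: R = P/I².
P = 135 W; I = 22.7 mA = 0.02270 A.
R = 2.620×10^5 Ω
2.620×10^5 Ω × (1 MΩ / 1.000×10^6 Ω) = 0.2620 MΩ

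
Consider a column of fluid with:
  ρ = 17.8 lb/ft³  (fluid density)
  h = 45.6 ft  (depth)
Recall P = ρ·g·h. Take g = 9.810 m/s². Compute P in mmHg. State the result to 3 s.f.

292 mmHg

Directly: P = ρgh.
ρ = 17.8 lb/ft³ = 285.1 kg/m³; h = 45.6 ft = 13.90 m; g = 9.810 m/s².
P = 38877 Pa
38877 Pa × (1 mmHg / 133.3 Pa) = 291.6 mmHg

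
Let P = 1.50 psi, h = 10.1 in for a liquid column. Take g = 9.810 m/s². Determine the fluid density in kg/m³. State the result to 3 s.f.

Rearranging P = ρ·g·h for ρ: ρ = P/(g·h).
P = 1.50 psi = 10342 Pa; h = 10.1 in = 0.2565 m; g = 9.810 m/s².
ρ = 4109 kg/m³

4110 kg/m³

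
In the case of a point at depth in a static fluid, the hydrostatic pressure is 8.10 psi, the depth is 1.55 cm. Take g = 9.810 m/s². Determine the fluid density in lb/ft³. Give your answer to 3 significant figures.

Rearranging P = ρ·g·h for ρ: ρ = P/(g·h).
P = 8.10 psi = 55848 Pa; h = 1.55 cm = 0.01550 m; g = 9.810 m/s².
ρ = 3.673×10^5 kg/m³
3.673×10^5 kg/m³ × (1 lb/ft³ / 16.02 kg/m³) = 22929 lb/ft³

22900 lb/ft³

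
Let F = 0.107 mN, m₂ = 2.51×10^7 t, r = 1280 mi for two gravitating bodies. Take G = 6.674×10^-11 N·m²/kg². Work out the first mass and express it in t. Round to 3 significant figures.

From Newton's law of gravitation: m₁ = F·r²/(G·m₂).
F = 0.107 mN = 1.070×10^-4 N; m₂ = 2.51×10^7 t = 2.510×10^10 kg; r = 1280 mi = 2.060×10^6 m; G = 6.674×10^-11 N·m²/kg².
m₁ = 2.710×10^8 kg
2.710×10^8 kg × (1 t / 1000 kg) = 2.710×10^5 t

2.71×10^5 t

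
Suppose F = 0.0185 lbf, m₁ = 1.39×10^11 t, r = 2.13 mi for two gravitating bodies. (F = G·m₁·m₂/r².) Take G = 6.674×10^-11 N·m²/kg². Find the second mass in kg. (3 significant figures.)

104 kg

From Newton's law of gravitation: m₂ = F·r²/(G·m₁).
F = 0.0185 lbf = 0.08229 N; m₁ = 1.39×10^11 t = 1.390×10^14 kg; r = 2.13 mi = 3428 m; G = 6.674×10^-11 N·m²/kg².
m₂ = 104.2 kg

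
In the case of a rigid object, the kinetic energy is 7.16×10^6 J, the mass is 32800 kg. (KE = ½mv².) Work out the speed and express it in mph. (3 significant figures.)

46.7 mph

Rearranging KE = ½mv² for v: v = √(2·KE/m).
KE = 7.16×10^6 J; m = 32800 kg.
v = 20.89 m/s
20.89 m/s × (1 mph / 0.4470 m/s) = 46.74 mph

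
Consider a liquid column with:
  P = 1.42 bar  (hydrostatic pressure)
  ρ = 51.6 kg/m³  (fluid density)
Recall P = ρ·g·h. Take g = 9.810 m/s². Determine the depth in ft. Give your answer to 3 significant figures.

920 ft

Rearranging: h = P/(ρ·g).
P = 1.42 bar = 1.420×10^5 Pa; ρ = 51.6 kg/m³; g = 9.810 m/s².
h = 280.5 m
280.5 m × (1 ft / 0.3048 m) = 920.4 ft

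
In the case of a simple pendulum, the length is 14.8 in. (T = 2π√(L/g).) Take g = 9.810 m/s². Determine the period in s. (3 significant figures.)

T is given directly by: T = 2π√(L/g).
L = 14.8 in = 0.3759 m; g = 9.810 m/s².
T = 1.230 s

1.23 s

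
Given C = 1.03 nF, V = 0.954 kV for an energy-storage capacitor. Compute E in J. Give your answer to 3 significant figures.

E is given directly by: E = ½CV².
C = 1.03 nF = 1.030×10^-9 F; V = 0.954 kV = 954.0 V.
E = 4.687×10^-4 J  (the unit combination reduces to kg·m²/s² = J)

4.69×10^-4 J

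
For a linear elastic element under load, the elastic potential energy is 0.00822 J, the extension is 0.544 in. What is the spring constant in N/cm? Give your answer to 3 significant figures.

0.861 N/cm

Rearranging: k = 2U/x².
U = 0.00822 J; x = 0.544 in = 0.01382 m.
k = 86.11 N/m
86.11 N/m × (1 N/cm / 100.0 N/m) = 0.8611 N/cm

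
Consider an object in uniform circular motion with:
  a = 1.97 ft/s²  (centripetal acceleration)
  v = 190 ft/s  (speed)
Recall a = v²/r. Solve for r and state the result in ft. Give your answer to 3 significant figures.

Solving a = v²/r for r: r = v²/a.
a = 1.97 ft/s² = 0.6005 m/s²; v = 190 ft/s = 57.91 m/s.
r = 5585 m
5585 m × (1 ft / 0.3048 m) = 18325 ft

18300 ft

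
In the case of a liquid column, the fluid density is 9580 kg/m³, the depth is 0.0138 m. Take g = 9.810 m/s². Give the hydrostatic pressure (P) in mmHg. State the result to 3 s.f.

P is given directly by: P = ρgh.
ρ = 9580 kg/m³; h = 0.0138 m; g = 9.810 m/s².
P = 1297 Pa
1297 Pa × (1 mmHg / 133.3 Pa) = 9.728 mmHg

9.73 mmHg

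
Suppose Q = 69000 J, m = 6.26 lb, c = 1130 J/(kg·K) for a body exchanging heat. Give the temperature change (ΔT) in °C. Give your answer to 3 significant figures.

21.5 °C

Rearranging: ΔT = Q/(m·c).
Q = 69000 J; m = 6.26 lb = 2.839 kg; c = 1130 J/(kg·K).
ΔT = 21.50 K
Since 1 °C = 1 K, 21.50 °C.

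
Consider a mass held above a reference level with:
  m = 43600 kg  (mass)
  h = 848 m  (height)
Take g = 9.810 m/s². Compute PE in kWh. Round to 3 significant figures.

101 kWh

PE is given directly by: PE = mgh.
m = 43600 kg; h = 848 m; g = 9.810 m/s².
PE = 3.627×10^8 J  (the unit combination reduces to kg·m²/s² = J)
3.627×10^8 J × (1 kWh / 3.600×10^6 J) = 100.8 kWh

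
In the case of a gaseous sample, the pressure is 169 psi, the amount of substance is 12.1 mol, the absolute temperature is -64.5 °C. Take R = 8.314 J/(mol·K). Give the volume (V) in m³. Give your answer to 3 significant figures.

From the ideal-gas law: V = nRT/P.
P = 169 psi = 1.165×10^6 Pa; n = 12.1 mol; T = -64.5 °C = 208.6 K; R = 8.314 J/(mol·K).
V = 0.01801 m³

0.0180 m³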